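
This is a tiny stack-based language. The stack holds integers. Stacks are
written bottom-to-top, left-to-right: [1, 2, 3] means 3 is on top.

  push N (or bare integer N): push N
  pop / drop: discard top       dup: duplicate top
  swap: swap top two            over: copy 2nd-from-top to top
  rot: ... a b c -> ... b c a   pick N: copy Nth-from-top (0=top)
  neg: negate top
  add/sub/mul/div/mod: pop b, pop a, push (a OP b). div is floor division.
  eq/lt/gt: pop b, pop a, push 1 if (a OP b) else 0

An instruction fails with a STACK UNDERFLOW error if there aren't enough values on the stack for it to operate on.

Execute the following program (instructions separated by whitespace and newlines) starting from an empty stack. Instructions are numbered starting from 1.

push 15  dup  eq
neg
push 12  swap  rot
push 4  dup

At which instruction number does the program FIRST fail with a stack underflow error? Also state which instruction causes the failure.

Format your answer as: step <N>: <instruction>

Step 1 ('push 15'): stack = [15], depth = 1
Step 2 ('dup'): stack = [15, 15], depth = 2
Step 3 ('eq'): stack = [1], depth = 1
Step 4 ('neg'): stack = [-1], depth = 1
Step 5 ('push 12'): stack = [-1, 12], depth = 2
Step 6 ('swap'): stack = [12, -1], depth = 2
Step 7 ('rot'): needs 3 value(s) but depth is 2 — STACK UNDERFLOW

Answer: step 7: rot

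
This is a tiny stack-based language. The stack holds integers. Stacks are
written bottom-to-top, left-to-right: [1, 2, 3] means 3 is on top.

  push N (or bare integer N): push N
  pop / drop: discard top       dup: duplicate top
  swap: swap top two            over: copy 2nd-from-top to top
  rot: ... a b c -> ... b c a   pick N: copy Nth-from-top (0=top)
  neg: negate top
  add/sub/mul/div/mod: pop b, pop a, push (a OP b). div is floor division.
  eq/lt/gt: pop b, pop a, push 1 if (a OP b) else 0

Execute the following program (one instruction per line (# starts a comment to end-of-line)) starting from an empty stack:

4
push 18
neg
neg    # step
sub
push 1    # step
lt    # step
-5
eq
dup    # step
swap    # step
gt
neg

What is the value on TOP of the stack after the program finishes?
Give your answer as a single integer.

Answer: 0

Derivation:
After 'push 4': [4]
After 'push 18': [4, 18]
After 'neg': [4, -18]
After 'neg': [4, 18]
After 'sub': [-14]
After 'push 1': [-14, 1]
After 'lt': [1]
After 'push -5': [1, -5]
After 'eq': [0]
After 'dup': [0, 0]
After 'swap': [0, 0]
After 'gt': [0]
After 'neg': [0]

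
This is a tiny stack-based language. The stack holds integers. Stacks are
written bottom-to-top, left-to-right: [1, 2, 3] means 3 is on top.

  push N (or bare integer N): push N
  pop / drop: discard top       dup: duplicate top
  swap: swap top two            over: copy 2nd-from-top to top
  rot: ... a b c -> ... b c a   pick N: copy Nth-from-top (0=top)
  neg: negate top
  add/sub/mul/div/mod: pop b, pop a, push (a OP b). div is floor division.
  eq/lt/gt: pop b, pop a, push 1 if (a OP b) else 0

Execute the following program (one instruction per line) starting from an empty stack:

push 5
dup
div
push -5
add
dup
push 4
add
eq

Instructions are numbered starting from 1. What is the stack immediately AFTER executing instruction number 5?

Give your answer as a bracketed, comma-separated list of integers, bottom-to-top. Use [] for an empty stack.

Step 1 ('push 5'): [5]
Step 2 ('dup'): [5, 5]
Step 3 ('div'): [1]
Step 4 ('push -5'): [1, -5]
Step 5 ('add'): [-4]

Answer: [-4]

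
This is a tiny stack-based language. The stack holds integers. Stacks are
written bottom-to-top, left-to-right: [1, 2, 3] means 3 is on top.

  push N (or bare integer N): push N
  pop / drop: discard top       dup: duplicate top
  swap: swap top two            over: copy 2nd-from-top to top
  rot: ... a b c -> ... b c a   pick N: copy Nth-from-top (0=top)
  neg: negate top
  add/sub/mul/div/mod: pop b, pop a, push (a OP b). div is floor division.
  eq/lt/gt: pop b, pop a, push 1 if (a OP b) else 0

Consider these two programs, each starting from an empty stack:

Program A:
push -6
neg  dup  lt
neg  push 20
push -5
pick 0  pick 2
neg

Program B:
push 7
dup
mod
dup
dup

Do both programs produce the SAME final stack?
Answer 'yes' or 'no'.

Answer: no

Derivation:
Program A trace:
  After 'push -6': [-6]
  After 'neg': [6]
  After 'dup': [6, 6]
  After 'lt': [0]
  After 'neg': [0]
  After 'push 20': [0, 20]
  After 'push -5': [0, 20, -5]
  After 'pick 0': [0, 20, -5, -5]
  After 'pick 2': [0, 20, -5, -5, 20]
  After 'neg': [0, 20, -5, -5, -20]
Program A final stack: [0, 20, -5, -5, -20]

Program B trace:
  After 'push 7': [7]
  After 'dup': [7, 7]
  After 'mod': [0]
  After 'dup': [0, 0]
  After 'dup': [0, 0, 0]
Program B final stack: [0, 0, 0]
Same: no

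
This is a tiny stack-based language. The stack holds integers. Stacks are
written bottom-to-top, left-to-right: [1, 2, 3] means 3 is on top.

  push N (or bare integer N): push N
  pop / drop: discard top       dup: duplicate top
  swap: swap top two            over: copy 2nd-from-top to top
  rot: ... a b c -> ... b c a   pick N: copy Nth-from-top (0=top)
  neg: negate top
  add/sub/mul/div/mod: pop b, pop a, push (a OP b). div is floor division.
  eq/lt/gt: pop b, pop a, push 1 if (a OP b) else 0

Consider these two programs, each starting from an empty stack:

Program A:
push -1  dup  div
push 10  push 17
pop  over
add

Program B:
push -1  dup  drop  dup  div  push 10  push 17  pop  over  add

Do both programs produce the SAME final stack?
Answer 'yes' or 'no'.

Program A trace:
  After 'push -1': [-1]
  After 'dup': [-1, -1]
  After 'div': [1]
  After 'push 10': [1, 10]
  After 'push 17': [1, 10, 17]
  After 'pop': [1, 10]
  After 'over': [1, 10, 1]
  After 'add': [1, 11]
Program A final stack: [1, 11]

Program B trace:
  After 'push -1': [-1]
  After 'dup': [-1, -1]
  After 'drop': [-1]
  After 'dup': [-1, -1]
  After 'div': [1]
  After 'push 10': [1, 10]
  After 'push 17': [1, 10, 17]
  After 'pop': [1, 10]
  After 'over': [1, 10, 1]
  After 'add': [1, 11]
Program B final stack: [1, 11]
Same: yes

Answer: yes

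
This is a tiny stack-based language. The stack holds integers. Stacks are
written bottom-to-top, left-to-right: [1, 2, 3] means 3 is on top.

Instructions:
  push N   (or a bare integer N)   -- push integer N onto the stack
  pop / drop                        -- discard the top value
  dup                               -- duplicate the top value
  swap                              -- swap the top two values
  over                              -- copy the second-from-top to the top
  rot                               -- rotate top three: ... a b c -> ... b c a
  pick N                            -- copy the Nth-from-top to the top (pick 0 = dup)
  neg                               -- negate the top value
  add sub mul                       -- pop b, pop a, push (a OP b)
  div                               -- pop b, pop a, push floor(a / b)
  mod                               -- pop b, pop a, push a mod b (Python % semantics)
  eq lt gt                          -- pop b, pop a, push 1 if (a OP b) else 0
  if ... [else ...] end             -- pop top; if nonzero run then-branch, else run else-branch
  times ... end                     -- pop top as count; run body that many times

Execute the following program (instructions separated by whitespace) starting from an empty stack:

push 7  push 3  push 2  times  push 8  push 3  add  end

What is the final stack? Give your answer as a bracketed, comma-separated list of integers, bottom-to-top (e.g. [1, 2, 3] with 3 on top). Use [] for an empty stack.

Answer: [7, 3, 11, 11]

Derivation:
After 'push 7': [7]
After 'push 3': [7, 3]
After 'push 2': [7, 3, 2]
After 'times': [7, 3]
After 'push 8': [7, 3, 8]
After 'push 3': [7, 3, 8, 3]
After 'add': [7, 3, 11]
After 'push 8': [7, 3, 11, 8]
After 'push 3': [7, 3, 11, 8, 3]
After 'add': [7, 3, 11, 11]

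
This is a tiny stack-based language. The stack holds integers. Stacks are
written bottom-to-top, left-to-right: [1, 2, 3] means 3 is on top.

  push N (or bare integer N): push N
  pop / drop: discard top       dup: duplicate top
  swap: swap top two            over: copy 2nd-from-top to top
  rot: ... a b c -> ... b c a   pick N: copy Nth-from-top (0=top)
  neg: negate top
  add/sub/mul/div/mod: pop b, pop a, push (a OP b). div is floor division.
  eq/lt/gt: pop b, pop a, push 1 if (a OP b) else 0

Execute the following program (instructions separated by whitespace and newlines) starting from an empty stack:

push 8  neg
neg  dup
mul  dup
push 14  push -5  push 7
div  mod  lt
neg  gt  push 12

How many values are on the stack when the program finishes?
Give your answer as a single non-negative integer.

Answer: 2

Derivation:
After 'push 8': stack = [8] (depth 1)
After 'neg': stack = [-8] (depth 1)
After 'neg': stack = [8] (depth 1)
After 'dup': stack = [8, 8] (depth 2)
After 'mul': stack = [64] (depth 1)
After 'dup': stack = [64, 64] (depth 2)
After 'push 14': stack = [64, 64, 14] (depth 3)
After 'push -5': stack = [64, 64, 14, -5] (depth 4)
After 'push 7': stack = [64, 64, 14, -5, 7] (depth 5)
After 'div': stack = [64, 64, 14, -1] (depth 4)
After 'mod': stack = [64, 64, 0] (depth 3)
After 'lt': stack = [64, 0] (depth 2)
After 'neg': stack = [64, 0] (depth 2)
After 'gt': stack = [1] (depth 1)
After 'push 12': stack = [1, 12] (depth 2)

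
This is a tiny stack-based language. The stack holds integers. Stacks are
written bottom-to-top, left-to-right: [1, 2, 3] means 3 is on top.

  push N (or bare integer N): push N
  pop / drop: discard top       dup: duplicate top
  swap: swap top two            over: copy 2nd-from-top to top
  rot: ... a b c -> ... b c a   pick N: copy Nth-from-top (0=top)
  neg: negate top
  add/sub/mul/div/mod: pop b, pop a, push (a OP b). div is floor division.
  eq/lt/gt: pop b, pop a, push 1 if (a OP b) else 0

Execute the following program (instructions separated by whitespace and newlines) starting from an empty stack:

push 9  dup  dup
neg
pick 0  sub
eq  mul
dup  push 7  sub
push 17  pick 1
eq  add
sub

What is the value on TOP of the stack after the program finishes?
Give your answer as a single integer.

After 'push 9': [9]
After 'dup': [9, 9]
After 'dup': [9, 9, 9]
After 'neg': [9, 9, -9]
After 'pick 0': [9, 9, -9, -9]
After 'sub': [9, 9, 0]
After 'eq': [9, 0]
After 'mul': [0]
After 'dup': [0, 0]
After 'push 7': [0, 0, 7]
After 'sub': [0, -7]
After 'push 17': [0, -7, 17]
After 'pick 1': [0, -7, 17, -7]
After 'eq': [0, -7, 0]
After 'add': [0, -7]
After 'sub': [7]

Answer: 7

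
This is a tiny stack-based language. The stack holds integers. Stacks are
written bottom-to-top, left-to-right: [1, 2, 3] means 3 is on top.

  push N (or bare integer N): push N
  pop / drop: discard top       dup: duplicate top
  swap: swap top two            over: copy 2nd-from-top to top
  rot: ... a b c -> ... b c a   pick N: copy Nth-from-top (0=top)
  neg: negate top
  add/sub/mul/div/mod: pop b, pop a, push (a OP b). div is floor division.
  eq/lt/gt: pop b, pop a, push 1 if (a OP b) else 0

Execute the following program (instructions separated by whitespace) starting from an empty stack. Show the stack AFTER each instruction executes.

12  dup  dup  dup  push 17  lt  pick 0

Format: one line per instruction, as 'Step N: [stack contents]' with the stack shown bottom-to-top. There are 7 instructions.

Step 1: [12]
Step 2: [12, 12]
Step 3: [12, 12, 12]
Step 4: [12, 12, 12, 12]
Step 5: [12, 12, 12, 12, 17]
Step 6: [12, 12, 12, 1]
Step 7: [12, 12, 12, 1, 1]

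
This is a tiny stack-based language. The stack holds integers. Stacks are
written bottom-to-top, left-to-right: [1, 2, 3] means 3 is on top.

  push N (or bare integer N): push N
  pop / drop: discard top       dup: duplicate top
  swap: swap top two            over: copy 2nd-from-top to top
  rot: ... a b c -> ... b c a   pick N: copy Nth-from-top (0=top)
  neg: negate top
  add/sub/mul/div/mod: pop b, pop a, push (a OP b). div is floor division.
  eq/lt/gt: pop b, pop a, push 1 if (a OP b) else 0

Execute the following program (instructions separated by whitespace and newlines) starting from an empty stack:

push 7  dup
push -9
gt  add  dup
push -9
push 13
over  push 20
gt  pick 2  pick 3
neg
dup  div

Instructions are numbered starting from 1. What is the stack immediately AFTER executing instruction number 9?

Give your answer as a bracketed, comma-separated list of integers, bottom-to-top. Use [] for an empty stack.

Answer: [8, 8, -9, 13, -9]

Derivation:
Step 1 ('push 7'): [7]
Step 2 ('dup'): [7, 7]
Step 3 ('push -9'): [7, 7, -9]
Step 4 ('gt'): [7, 1]
Step 5 ('add'): [8]
Step 6 ('dup'): [8, 8]
Step 7 ('push -9'): [8, 8, -9]
Step 8 ('push 13'): [8, 8, -9, 13]
Step 9 ('over'): [8, 8, -9, 13, -9]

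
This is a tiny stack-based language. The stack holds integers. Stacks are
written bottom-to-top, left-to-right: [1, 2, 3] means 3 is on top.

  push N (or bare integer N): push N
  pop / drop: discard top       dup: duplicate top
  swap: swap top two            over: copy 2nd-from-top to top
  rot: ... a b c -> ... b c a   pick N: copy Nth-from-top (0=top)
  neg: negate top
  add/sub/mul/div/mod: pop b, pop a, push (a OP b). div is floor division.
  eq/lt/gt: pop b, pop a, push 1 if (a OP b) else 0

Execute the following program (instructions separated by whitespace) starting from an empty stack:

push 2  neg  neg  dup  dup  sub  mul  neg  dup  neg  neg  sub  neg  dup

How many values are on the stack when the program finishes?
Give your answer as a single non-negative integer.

After 'push 2': stack = [2] (depth 1)
After 'neg': stack = [-2] (depth 1)
After 'neg': stack = [2] (depth 1)
After 'dup': stack = [2, 2] (depth 2)
After 'dup': stack = [2, 2, 2] (depth 3)
After 'sub': stack = [2, 0] (depth 2)
After 'mul': stack = [0] (depth 1)
After 'neg': stack = [0] (depth 1)
After 'dup': stack = [0, 0] (depth 2)
After 'neg': stack = [0, 0] (depth 2)
After 'neg': stack = [0, 0] (depth 2)
After 'sub': stack = [0] (depth 1)
After 'neg': stack = [0] (depth 1)
After 'dup': stack = [0, 0] (depth 2)

Answer: 2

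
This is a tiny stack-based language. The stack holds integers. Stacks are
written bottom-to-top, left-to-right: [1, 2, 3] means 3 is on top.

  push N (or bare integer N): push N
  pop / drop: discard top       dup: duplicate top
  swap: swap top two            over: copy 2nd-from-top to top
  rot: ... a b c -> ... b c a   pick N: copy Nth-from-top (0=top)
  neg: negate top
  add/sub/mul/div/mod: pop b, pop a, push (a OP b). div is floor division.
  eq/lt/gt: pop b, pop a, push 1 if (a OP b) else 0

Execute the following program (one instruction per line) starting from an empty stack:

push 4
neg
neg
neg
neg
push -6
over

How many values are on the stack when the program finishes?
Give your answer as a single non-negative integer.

After 'push 4': stack = [4] (depth 1)
After 'neg': stack = [-4] (depth 1)
After 'neg': stack = [4] (depth 1)
After 'neg': stack = [-4] (depth 1)
After 'neg': stack = [4] (depth 1)
After 'push -6': stack = [4, -6] (depth 2)
After 'over': stack = [4, -6, 4] (depth 3)

Answer: 3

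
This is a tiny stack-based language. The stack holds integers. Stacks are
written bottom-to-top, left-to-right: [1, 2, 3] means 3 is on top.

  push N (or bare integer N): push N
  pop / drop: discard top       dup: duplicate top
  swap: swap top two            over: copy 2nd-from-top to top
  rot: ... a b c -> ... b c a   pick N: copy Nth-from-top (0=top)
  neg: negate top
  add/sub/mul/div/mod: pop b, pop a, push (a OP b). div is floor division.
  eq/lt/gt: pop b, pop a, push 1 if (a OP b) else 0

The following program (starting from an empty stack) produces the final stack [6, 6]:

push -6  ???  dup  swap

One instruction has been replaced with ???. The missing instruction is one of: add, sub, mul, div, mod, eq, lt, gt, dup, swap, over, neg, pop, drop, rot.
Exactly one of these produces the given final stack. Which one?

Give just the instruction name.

Answer: neg

Derivation:
Stack before ???: [-6]
Stack after ???:  [6]
The instruction that transforms [-6] -> [6] is: neg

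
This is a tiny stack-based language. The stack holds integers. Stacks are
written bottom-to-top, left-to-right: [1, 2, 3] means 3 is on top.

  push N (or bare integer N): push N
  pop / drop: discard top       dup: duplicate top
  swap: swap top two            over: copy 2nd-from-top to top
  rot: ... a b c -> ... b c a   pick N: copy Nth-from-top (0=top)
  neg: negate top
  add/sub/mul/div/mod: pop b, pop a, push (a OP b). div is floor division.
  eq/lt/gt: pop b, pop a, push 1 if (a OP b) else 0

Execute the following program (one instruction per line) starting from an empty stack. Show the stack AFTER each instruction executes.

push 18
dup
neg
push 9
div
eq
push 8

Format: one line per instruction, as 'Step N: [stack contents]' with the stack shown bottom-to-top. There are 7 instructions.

Step 1: [18]
Step 2: [18, 18]
Step 3: [18, -18]
Step 4: [18, -18, 9]
Step 5: [18, -2]
Step 6: [0]
Step 7: [0, 8]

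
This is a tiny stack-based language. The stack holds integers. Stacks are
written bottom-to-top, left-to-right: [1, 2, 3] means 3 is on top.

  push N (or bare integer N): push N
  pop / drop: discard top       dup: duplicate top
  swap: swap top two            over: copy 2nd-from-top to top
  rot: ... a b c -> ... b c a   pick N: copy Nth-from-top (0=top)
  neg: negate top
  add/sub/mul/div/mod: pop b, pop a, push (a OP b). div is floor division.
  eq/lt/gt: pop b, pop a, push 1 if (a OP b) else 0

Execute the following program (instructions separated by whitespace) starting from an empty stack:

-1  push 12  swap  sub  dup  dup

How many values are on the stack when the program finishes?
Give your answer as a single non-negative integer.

After 'push -1': stack = [-1] (depth 1)
After 'push 12': stack = [-1, 12] (depth 2)
After 'swap': stack = [12, -1] (depth 2)
After 'sub': stack = [13] (depth 1)
After 'dup': stack = [13, 13] (depth 2)
After 'dup': stack = [13, 13, 13] (depth 3)

Answer: 3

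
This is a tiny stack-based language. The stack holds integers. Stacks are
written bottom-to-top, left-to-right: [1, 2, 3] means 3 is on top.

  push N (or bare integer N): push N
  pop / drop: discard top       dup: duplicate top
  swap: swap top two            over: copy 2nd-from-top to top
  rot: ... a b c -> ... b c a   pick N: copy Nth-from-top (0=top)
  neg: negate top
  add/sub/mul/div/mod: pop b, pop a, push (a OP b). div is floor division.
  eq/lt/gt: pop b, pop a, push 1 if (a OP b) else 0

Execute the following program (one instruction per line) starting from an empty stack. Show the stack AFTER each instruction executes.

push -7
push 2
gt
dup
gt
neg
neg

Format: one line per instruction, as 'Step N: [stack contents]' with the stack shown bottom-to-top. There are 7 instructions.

Step 1: [-7]
Step 2: [-7, 2]
Step 3: [0]
Step 4: [0, 0]
Step 5: [0]
Step 6: [0]
Step 7: [0]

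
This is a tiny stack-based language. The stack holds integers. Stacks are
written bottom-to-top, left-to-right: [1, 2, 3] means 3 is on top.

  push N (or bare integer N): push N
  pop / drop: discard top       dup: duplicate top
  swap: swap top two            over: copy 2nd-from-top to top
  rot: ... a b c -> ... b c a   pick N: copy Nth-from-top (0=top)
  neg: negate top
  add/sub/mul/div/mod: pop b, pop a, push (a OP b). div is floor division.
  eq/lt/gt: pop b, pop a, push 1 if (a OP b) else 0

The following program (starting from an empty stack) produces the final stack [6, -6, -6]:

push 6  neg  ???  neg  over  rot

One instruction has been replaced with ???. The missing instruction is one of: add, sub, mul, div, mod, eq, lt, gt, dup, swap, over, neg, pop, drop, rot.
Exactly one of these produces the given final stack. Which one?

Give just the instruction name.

Stack before ???: [-6]
Stack after ???:  [-6, -6]
The instruction that transforms [-6] -> [-6, -6] is: dup

Answer: dup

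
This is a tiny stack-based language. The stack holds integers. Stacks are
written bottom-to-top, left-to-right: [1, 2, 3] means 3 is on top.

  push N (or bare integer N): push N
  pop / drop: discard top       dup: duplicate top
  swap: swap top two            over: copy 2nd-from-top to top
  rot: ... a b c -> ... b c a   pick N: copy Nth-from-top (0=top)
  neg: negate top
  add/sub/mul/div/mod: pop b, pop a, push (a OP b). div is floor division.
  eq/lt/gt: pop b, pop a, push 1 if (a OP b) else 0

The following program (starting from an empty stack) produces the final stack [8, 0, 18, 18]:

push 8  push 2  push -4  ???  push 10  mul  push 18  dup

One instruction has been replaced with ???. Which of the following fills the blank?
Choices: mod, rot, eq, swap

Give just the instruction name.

Answer: eq

Derivation:
Stack before ???: [8, 2, -4]
Stack after ???:  [8, 0]
Checking each choice:
  mod: produces [8, -20, 18, 18]
  rot: produces [2, -4, 80, 18, 18]
  eq: MATCH
  swap: produces [8, -4, 20, 18, 18]


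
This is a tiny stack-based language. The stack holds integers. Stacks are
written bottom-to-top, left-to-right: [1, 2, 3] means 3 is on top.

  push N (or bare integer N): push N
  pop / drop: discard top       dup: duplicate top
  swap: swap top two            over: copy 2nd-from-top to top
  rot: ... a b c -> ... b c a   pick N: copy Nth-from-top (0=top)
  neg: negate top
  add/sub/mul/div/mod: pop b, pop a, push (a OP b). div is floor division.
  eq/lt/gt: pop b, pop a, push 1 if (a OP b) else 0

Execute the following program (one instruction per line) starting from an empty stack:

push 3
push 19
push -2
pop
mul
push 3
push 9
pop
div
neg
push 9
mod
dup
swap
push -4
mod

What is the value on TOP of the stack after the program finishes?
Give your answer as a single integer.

After 'push 3': [3]
After 'push 19': [3, 19]
After 'push -2': [3, 19, -2]
After 'pop': [3, 19]
After 'mul': [57]
After 'push 3': [57, 3]
After 'push 9': [57, 3, 9]
After 'pop': [57, 3]
After 'div': [19]
After 'neg': [-19]
After 'push 9': [-19, 9]
After 'mod': [8]
After 'dup': [8, 8]
After 'swap': [8, 8]
After 'push -4': [8, 8, -4]
After 'mod': [8, 0]

Answer: 0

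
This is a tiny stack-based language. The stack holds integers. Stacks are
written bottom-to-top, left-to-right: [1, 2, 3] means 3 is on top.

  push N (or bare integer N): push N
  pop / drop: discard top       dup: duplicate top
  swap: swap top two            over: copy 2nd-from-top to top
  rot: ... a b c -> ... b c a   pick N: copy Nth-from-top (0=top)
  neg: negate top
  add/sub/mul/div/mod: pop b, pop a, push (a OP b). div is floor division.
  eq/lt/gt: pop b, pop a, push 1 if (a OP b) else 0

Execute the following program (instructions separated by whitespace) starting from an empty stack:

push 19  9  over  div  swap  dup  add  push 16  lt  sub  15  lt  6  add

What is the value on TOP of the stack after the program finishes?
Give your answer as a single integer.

After 'push 19': [19]
After 'push 9': [19, 9]
After 'over': [19, 9, 19]
After 'div': [19, 0]
After 'swap': [0, 19]
After 'dup': [0, 19, 19]
After 'add': [0, 38]
After 'push 16': [0, 38, 16]
After 'lt': [0, 0]
After 'sub': [0]
After 'push 15': [0, 15]
After 'lt': [1]
After 'push 6': [1, 6]
After 'add': [7]

Answer: 7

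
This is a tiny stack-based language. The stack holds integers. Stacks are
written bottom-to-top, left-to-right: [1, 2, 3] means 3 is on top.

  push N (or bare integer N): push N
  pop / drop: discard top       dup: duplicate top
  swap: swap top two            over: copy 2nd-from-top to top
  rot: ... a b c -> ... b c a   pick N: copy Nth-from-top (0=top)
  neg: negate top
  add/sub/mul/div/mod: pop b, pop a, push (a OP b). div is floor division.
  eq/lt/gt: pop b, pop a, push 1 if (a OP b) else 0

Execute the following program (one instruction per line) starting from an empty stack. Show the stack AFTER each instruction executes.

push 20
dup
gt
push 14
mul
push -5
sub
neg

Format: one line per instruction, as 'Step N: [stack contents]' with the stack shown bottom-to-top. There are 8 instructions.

Step 1: [20]
Step 2: [20, 20]
Step 3: [0]
Step 4: [0, 14]
Step 5: [0]
Step 6: [0, -5]
Step 7: [5]
Step 8: [-5]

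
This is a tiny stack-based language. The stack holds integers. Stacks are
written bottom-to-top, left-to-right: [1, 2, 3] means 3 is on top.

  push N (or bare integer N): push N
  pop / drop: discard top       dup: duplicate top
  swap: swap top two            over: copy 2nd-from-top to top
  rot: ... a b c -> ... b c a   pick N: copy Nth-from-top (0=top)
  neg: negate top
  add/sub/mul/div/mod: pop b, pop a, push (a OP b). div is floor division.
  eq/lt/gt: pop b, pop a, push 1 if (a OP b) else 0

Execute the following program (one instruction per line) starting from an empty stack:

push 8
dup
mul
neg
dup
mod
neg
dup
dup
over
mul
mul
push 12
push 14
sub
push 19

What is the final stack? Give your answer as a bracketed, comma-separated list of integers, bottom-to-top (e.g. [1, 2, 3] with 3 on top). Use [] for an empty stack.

After 'push 8': [8]
After 'dup': [8, 8]
After 'mul': [64]
After 'neg': [-64]
After 'dup': [-64, -64]
After 'mod': [0]
After 'neg': [0]
After 'dup': [0, 0]
After 'dup': [0, 0, 0]
After 'over': [0, 0, 0, 0]
After 'mul': [0, 0, 0]
After 'mul': [0, 0]
After 'push 12': [0, 0, 12]
After 'push 14': [0, 0, 12, 14]
After 'sub': [0, 0, -2]
After 'push 19': [0, 0, -2, 19]

Answer: [0, 0, -2, 19]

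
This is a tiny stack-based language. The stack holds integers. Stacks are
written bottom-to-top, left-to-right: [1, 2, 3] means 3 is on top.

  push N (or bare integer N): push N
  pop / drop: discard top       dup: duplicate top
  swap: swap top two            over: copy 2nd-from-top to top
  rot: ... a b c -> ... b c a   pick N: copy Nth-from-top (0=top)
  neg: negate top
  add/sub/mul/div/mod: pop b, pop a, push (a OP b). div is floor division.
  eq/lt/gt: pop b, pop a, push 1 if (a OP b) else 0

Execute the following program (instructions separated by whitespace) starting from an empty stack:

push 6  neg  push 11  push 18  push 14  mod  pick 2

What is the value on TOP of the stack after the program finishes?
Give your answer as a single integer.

Answer: -6

Derivation:
After 'push 6': [6]
After 'neg': [-6]
After 'push 11': [-6, 11]
After 'push 18': [-6, 11, 18]
After 'push 14': [-6, 11, 18, 14]
After 'mod': [-6, 11, 4]
After 'pick 2': [-6, 11, 4, -6]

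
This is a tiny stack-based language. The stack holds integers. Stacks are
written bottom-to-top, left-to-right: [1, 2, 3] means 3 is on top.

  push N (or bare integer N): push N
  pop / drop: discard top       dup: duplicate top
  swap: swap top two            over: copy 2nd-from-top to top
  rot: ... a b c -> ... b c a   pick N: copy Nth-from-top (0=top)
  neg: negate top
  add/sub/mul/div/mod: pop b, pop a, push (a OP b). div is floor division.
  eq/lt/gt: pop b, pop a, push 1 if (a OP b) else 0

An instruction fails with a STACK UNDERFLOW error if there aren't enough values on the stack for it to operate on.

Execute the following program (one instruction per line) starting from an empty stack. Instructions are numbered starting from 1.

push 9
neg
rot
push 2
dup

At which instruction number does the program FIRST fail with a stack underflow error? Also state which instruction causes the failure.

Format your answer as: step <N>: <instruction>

Step 1 ('push 9'): stack = [9], depth = 1
Step 2 ('neg'): stack = [-9], depth = 1
Step 3 ('rot'): needs 3 value(s) but depth is 1 — STACK UNDERFLOW

Answer: step 3: rot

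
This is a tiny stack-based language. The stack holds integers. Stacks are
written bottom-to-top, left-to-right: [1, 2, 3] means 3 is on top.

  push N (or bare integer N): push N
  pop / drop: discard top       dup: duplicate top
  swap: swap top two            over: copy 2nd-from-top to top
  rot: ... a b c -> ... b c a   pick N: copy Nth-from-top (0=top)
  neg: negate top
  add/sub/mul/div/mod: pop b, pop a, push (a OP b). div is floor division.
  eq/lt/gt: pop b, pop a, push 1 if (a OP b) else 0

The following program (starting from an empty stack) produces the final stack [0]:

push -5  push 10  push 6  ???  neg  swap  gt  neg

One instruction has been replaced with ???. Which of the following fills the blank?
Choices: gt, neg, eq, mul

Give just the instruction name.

Stack before ???: [-5, 10, 6]
Stack after ???:  [-5, 60]
Checking each choice:
  gt: produces [-1]
  neg: produces [-5, 0]
  eq: produces [-1]
  mul: MATCH


Answer: mul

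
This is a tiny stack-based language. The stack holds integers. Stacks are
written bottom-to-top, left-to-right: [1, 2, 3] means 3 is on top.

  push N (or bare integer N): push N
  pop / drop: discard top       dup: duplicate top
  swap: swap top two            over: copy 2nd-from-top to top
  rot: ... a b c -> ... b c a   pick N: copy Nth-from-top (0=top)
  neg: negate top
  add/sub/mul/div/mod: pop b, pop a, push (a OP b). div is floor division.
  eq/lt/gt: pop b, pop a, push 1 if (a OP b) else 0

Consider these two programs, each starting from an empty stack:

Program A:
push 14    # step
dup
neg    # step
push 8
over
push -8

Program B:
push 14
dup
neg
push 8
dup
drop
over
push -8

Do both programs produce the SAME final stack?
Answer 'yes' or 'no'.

Answer: yes

Derivation:
Program A trace:
  After 'push 14': [14]
  After 'dup': [14, 14]
  After 'neg': [14, -14]
  After 'push 8': [14, -14, 8]
  After 'over': [14, -14, 8, -14]
  After 'push -8': [14, -14, 8, -14, -8]
Program A final stack: [14, -14, 8, -14, -8]

Program B trace:
  After 'push 14': [14]
  After 'dup': [14, 14]
  After 'neg': [14, -14]
  After 'push 8': [14, -14, 8]
  After 'dup': [14, -14, 8, 8]
  After 'drop': [14, -14, 8]
  After 'over': [14, -14, 8, -14]
  After 'push -8': [14, -14, 8, -14, -8]
Program B final stack: [14, -14, 8, -14, -8]
Same: yes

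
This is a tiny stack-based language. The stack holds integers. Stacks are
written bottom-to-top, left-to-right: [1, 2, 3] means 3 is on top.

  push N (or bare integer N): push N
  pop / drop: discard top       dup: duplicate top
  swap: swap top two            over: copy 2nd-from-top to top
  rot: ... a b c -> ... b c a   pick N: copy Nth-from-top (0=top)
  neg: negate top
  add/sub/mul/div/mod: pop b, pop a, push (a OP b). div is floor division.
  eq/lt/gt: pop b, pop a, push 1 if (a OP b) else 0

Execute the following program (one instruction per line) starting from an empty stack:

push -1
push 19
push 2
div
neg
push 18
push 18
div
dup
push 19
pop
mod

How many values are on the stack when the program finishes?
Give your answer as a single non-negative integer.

After 'push -1': stack = [-1] (depth 1)
After 'push 19': stack = [-1, 19] (depth 2)
After 'push 2': stack = [-1, 19, 2] (depth 3)
After 'div': stack = [-1, 9] (depth 2)
After 'neg': stack = [-1, -9] (depth 2)
After 'push 18': stack = [-1, -9, 18] (depth 3)
After 'push 18': stack = [-1, -9, 18, 18] (depth 4)
After 'div': stack = [-1, -9, 1] (depth 3)
After 'dup': stack = [-1, -9, 1, 1] (depth 4)
After 'push 19': stack = [-1, -9, 1, 1, 19] (depth 5)
After 'pop': stack = [-1, -9, 1, 1] (depth 4)
After 'mod': stack = [-1, -9, 0] (depth 3)

Answer: 3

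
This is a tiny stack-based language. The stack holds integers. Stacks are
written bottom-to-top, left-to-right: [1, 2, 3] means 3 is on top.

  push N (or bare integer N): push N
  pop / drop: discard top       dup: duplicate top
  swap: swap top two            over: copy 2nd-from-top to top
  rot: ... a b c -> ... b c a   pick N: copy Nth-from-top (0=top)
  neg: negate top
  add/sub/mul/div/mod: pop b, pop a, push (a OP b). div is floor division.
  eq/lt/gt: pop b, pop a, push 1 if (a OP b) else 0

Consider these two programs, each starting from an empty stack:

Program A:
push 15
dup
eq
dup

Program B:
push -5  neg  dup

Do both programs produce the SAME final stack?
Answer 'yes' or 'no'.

Answer: no

Derivation:
Program A trace:
  After 'push 15': [15]
  After 'dup': [15, 15]
  After 'eq': [1]
  After 'dup': [1, 1]
Program A final stack: [1, 1]

Program B trace:
  After 'push -5': [-5]
  After 'neg': [5]
  After 'dup': [5, 5]
Program B final stack: [5, 5]
Same: no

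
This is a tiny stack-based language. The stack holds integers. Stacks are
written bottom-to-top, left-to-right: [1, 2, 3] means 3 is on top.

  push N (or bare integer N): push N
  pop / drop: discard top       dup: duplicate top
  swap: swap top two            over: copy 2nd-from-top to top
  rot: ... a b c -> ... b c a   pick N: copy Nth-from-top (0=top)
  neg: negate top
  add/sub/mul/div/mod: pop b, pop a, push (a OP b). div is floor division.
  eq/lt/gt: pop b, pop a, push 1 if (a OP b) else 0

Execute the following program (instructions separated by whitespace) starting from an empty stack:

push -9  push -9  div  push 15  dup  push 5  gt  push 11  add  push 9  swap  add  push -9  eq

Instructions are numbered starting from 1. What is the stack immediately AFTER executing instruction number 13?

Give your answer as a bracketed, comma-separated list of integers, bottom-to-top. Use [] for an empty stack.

Answer: [1, 15, 21, -9]

Derivation:
Step 1 ('push -9'): [-9]
Step 2 ('push -9'): [-9, -9]
Step 3 ('div'): [1]
Step 4 ('push 15'): [1, 15]
Step 5 ('dup'): [1, 15, 15]
Step 6 ('push 5'): [1, 15, 15, 5]
Step 7 ('gt'): [1, 15, 1]
Step 8 ('push 11'): [1, 15, 1, 11]
Step 9 ('add'): [1, 15, 12]
Step 10 ('push 9'): [1, 15, 12, 9]
Step 11 ('swap'): [1, 15, 9, 12]
Step 12 ('add'): [1, 15, 21]
Step 13 ('push -9'): [1, 15, 21, -9]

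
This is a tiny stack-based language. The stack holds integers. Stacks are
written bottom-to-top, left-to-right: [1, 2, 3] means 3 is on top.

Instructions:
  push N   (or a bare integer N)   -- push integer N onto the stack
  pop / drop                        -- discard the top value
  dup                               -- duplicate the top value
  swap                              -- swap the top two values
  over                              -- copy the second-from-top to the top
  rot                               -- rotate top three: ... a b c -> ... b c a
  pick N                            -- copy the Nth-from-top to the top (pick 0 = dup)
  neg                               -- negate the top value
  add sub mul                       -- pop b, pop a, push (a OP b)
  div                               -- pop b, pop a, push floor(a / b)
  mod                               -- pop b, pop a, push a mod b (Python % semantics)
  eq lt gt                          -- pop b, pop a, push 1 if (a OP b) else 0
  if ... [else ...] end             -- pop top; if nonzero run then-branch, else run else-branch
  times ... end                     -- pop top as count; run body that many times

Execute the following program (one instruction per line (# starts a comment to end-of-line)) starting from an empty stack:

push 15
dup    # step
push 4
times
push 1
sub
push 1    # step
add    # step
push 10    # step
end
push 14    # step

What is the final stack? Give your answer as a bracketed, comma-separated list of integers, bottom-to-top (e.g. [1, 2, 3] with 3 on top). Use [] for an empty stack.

After 'push 15': [15]
After 'dup': [15, 15]
After 'push 4': [15, 15, 4]
After 'times': [15, 15]
After 'push 1': [15, 15, 1]
After 'sub': [15, 14]
After 'push 1': [15, 14, 1]
After 'add': [15, 15]
After 'push 10': [15, 15, 10]
After 'push 1': [15, 15, 10, 1]
After 'sub': [15, 15, 9]
After 'push 1': [15, 15, 9, 1]
After 'add': [15, 15, 10]
After 'push 10': [15, 15, 10, 10]
After 'push 1': [15, 15, 10, 10, 1]
After 'sub': [15, 15, 10, 9]
After 'push 1': [15, 15, 10, 9, 1]
After 'add': [15, 15, 10, 10]
After 'push 10': [15, 15, 10, 10, 10]
After 'push 1': [15, 15, 10, 10, 10, 1]
After 'sub': [15, 15, 10, 10, 9]
After 'push 1': [15, 15, 10, 10, 9, 1]
After 'add': [15, 15, 10, 10, 10]
After 'push 10': [15, 15, 10, 10, 10, 10]
After 'push 14': [15, 15, 10, 10, 10, 10, 14]

Answer: [15, 15, 10, 10, 10, 10, 14]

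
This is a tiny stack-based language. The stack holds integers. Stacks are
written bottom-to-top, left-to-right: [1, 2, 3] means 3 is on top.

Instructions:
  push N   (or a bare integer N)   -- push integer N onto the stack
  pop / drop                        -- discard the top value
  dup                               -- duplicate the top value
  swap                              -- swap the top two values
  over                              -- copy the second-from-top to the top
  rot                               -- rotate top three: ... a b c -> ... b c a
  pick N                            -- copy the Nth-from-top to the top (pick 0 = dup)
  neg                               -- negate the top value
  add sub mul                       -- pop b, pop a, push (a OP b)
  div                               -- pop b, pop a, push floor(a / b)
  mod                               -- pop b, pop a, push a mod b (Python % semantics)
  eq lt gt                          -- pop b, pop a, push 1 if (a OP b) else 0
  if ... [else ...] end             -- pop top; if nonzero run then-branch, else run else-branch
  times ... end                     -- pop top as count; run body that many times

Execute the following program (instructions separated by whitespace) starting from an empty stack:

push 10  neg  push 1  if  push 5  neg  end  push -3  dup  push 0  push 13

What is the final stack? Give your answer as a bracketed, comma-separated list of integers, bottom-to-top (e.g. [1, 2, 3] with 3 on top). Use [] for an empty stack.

Answer: [-10, -5, -3, -3, 0, 13]

Derivation:
After 'push 10': [10]
After 'neg': [-10]
After 'push 1': [-10, 1]
After 'if': [-10]
After 'push 5': [-10, 5]
After 'neg': [-10, -5]
After 'push -3': [-10, -5, -3]
After 'dup': [-10, -5, -3, -3]
After 'push 0': [-10, -5, -3, -3, 0]
After 'push 13': [-10, -5, -3, -3, 0, 13]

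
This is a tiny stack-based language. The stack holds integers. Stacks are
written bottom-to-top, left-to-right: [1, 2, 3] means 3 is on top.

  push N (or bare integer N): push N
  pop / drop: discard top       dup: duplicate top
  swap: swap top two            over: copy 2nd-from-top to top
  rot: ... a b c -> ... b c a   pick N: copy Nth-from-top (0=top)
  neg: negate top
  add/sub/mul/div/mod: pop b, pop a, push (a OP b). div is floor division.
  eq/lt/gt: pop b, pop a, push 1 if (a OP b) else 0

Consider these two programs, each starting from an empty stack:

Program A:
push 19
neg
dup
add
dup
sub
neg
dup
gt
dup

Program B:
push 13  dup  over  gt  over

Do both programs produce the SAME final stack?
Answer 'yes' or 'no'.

Answer: no

Derivation:
Program A trace:
  After 'push 19': [19]
  After 'neg': [-19]
  After 'dup': [-19, -19]
  After 'add': [-38]
  After 'dup': [-38, -38]
  After 'sub': [0]
  After 'neg': [0]
  After 'dup': [0, 0]
  After 'gt': [0]
  After 'dup': [0, 0]
Program A final stack: [0, 0]

Program B trace:
  After 'push 13': [13]
  After 'dup': [13, 13]
  After 'over': [13, 13, 13]
  After 'gt': [13, 0]
  After 'over': [13, 0, 13]
Program B final stack: [13, 0, 13]
Same: no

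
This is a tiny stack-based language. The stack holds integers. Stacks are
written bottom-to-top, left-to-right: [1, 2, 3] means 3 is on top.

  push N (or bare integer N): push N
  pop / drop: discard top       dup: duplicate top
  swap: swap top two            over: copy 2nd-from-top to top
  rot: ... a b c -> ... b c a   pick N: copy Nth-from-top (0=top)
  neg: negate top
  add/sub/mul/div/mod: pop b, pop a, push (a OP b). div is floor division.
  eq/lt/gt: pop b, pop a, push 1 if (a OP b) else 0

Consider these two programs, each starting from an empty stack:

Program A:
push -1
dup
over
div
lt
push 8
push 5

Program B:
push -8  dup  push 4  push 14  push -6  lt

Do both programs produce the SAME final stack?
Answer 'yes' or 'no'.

Answer: no

Derivation:
Program A trace:
  After 'push -1': [-1]
  After 'dup': [-1, -1]
  After 'over': [-1, -1, -1]
  After 'div': [-1, 1]
  After 'lt': [1]
  After 'push 8': [1, 8]
  After 'push 5': [1, 8, 5]
Program A final stack: [1, 8, 5]

Program B trace:
  After 'push -8': [-8]
  After 'dup': [-8, -8]
  After 'push 4': [-8, -8, 4]
  After 'push 14': [-8, -8, 4, 14]
  After 'push -6': [-8, -8, 4, 14, -6]
  After 'lt': [-8, -8, 4, 0]
Program B final stack: [-8, -8, 4, 0]
Same: no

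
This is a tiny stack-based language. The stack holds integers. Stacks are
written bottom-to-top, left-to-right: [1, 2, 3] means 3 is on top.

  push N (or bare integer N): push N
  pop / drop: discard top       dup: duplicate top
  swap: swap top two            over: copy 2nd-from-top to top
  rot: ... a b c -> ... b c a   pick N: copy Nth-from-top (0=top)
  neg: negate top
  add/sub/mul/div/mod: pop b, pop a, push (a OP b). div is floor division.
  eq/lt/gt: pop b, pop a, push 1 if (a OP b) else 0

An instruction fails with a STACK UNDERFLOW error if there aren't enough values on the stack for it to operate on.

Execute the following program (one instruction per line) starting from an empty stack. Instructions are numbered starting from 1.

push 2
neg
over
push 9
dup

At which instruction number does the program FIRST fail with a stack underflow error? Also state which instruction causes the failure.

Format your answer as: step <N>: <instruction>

Answer: step 3: over

Derivation:
Step 1 ('push 2'): stack = [2], depth = 1
Step 2 ('neg'): stack = [-2], depth = 1
Step 3 ('over'): needs 2 value(s) but depth is 1 — STACK UNDERFLOW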